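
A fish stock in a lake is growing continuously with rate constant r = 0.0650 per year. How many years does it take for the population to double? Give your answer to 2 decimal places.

doubling time ≈ 10.66 years

doubling time = ln(2) / |r| = 0.69315 / 0.065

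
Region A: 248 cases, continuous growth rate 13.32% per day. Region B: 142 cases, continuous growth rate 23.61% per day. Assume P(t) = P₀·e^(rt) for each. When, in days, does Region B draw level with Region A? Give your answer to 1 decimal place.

t ≈ 5.4 days

248·e^(0.1332t) = 142·e^(0.2361t)
248/142 = e^((0.2361 − 0.1332)t) → ln(1.74648) = 0.1029·t
t = 0.5576 / 0.1029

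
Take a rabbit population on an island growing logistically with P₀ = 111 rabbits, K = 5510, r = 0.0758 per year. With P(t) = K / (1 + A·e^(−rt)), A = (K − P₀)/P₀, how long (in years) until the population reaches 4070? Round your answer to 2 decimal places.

A = (5510 − 111)/111 = 48.63964
4070 = 5510/(1 + 48.63964·e^(−0.0758t)) → 1 + 48.63964·e^(−0.0758t) = 1.35381
e^(−0.0758t) = 0.007274 → t = ln(137.47454)/0.0758 = 4.92344/0.0758

t ≈ 64.95 years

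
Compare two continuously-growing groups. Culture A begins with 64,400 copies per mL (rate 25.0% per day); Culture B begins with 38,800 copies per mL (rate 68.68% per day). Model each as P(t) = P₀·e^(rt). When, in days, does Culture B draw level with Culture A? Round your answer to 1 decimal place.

64400·e^(0.25t) = 38800·e^(0.6868t)
64400/38800 = e^((0.6868 − 0.25)t) → ln(1.65979) = 0.4368·t
t = 0.50669 / 0.4368

t ≈ 1.2 days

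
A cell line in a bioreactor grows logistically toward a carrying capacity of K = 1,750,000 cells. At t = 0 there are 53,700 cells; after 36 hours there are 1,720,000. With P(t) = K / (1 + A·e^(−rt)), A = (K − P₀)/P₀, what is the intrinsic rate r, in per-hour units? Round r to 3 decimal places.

r ≈ 0.208 per hour

A = (1750000 − 53700)/53700 = 31.58845
1720000 = 1750000/(1 + 31.58845·e^(−r·36)) → e^(−36r) = (1.01744 − 1)/31.58845 = 0.000552
r = −ln(0.000552)/36 = 7.50167/36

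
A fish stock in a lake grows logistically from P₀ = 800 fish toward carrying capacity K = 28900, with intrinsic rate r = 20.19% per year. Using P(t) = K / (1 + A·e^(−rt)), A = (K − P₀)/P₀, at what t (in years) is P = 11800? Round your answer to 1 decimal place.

t ≈ 15.8 years

A = (28900 − 800)/800 = 35.125
11800 = 28900/(1 + 35.125·e^(−0.2019t)) → 1 + 35.125·e^(−0.2019t) = 2.44915
e^(−0.2019t) = 0.041257 → t = ln(24.2383)/0.2019 = 3.18793/0.2019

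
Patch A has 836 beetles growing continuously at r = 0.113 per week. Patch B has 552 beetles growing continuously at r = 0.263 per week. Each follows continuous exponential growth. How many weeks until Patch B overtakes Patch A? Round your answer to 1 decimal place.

t ≈ 2.8 weeks

836·e^(0.113t) = 552·e^(0.263t)
836/552 = e^((0.263 − 0.113)t) → ln(1.51449) = 0.15·t
t = 0.41508 / 0.15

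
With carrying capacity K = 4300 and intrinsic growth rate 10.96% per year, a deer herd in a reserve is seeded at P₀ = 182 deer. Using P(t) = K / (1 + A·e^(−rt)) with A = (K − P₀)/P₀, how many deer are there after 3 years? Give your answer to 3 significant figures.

≈ 249 deer

A = (4300 − 182)/182 = 22.62637
P(3) = 4300 / (1 + 22.62637·e^(−0.1096·3)) = 4300 / (1 + 22.62637·0.719787)
= 4300 / 17.28617 ≈ 248.75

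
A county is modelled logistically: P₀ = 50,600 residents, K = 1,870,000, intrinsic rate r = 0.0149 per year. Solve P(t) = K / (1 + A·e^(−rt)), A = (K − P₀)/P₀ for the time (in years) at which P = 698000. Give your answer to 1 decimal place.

t ≈ 205.6 years

A = (1870000 − 50600)/50600 = 35.95652
698000 = 1870000/(1 + 35.95652·e^(−0.0149t)) → 1 + 35.95652·e^(−0.0149t) = 2.67908
e^(−0.0149t) = 0.046698 → t = ln(21.41438)/0.0149 = 3.06406/0.0149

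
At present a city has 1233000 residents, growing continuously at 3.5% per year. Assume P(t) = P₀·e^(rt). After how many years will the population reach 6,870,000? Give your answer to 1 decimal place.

6870000 = 1233000 · e^(0.035·t)
t = ln(6870000/1233000) / 0.035 = ln(5.57178) / 0.035 = 1.71771 / 0.035

t ≈ 49.1 years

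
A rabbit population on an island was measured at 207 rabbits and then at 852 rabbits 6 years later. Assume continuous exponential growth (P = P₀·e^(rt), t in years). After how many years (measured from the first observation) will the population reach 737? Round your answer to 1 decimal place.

t ≈ 5.4 years

r = ln(852/207) / 6 ≈ 0.235811 per year
t = ln(737/207) / r = 1.26987 / 0.235811 ≈ 5.385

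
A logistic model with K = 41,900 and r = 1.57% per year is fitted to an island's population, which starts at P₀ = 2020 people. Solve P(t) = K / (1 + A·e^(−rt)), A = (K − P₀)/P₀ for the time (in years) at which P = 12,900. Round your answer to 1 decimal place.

t ≈ 138.4 years

A = (41900 − 2020)/2020 = 19.74257
12900 = 41900/(1 + 19.74257·e^(−0.0157t)) → 1 + 19.74257·e^(−0.0157t) = 3.24806
e^(−0.0157t) = 0.113869 → t = ln(8.78204)/0.0157 = 2.17271/0.0157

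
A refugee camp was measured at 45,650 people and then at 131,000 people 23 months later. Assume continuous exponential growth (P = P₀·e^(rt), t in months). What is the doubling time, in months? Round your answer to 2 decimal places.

doubling time ≈ 15.12 months

r = ln(131000/45650) / 23 = ln(2.86966) / 23 ≈ 0.045835 per month
doubling time = ln 2 / |r| = 0.69315 / 0.045835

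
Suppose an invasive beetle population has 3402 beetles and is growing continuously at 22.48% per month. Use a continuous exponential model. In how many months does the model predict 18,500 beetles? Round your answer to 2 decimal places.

18500 = 3402 · e^(0.2248·t)
t = ln(18500/3402) / 0.2248 = ln(5.43798) / 0.2248 = 1.69341 / 0.2248

t ≈ 7.53 months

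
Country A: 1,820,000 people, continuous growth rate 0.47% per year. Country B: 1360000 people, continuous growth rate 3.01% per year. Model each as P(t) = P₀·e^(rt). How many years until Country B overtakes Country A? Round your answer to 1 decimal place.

t ≈ 11.5 years

1820000·e^(0.0047t) = 1360000·e^(0.0301t)
1820000/1360000 = e^((0.0301 − 0.0047)t) → ln(1.33824) = 0.0254·t
t = 0.29135 / 0.0254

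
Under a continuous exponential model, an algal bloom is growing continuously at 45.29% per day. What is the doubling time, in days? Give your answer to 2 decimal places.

doubling time = ln(2) / |r| = 0.69315 / 0.4529

doubling time ≈ 1.53 days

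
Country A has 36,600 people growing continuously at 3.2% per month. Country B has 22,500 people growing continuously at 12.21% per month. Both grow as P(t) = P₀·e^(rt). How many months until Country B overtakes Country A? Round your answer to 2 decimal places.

t ≈ 5.40 months

36600·e^(0.032t) = 22500·e^(0.1221t)
36600/22500 = e^((0.1221 − 0.032)t) → ln(1.62667) = 0.0901·t
t = 0.48653 / 0.0901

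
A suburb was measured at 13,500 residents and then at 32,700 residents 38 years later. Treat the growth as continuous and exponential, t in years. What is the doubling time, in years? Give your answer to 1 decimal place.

r = ln(32700/13500) / 38 = ln(2.42222) / 38 ≈ 0.023281 per year
doubling time = ln 2 / |r| = 0.69315 / 0.023281

doubling time ≈ 29.8 years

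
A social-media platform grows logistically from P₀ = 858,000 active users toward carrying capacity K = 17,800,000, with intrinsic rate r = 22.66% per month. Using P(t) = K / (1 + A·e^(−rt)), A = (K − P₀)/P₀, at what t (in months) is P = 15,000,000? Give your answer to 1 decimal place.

t ≈ 20.6 months

A = (17800000 − 858000)/858000 = 19.74592
15000000 = 17800000/(1 + 19.74592·e^(−0.2266t)) → 1 + 19.74592·e^(−0.2266t) = 1.18667
e^(−0.2266t) = 0.009453 → t = ln(105.78172)/0.2266 = 4.66138/0.2266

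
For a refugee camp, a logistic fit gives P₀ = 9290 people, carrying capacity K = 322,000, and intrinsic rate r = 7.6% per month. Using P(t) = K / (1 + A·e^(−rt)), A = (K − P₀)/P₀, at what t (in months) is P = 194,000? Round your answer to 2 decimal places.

A = (322000 − 9290)/9290 = 33.66093
194000 = 322000/(1 + 33.66093·e^(−0.076t)) → 1 + 33.66093·e^(−0.076t) = 1.65979
e^(−0.076t) = 0.019601 → t = ln(51.01734)/0.076 = 3.93217/0.076

t ≈ 51.74 months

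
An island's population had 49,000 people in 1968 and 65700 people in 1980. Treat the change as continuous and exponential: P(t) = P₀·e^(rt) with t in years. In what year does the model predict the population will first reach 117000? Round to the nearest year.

year 2004

r = ln(65700/49000) / 12 = 0.29328/12 ≈ 0.02444 per year
t = ln(117000/49000) / r = 0.87035/0.02444 ≈ 35.61 years after 1968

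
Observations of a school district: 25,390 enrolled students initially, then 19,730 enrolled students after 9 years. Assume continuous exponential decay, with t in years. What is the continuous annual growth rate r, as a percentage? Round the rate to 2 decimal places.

19730 = 25390 · e^(r·9)
e^(9r) = 19730/25390 = 0.77708
r = ln(0.77708) / 9 = -0.25222 / 9

r ≈ -2.80% per year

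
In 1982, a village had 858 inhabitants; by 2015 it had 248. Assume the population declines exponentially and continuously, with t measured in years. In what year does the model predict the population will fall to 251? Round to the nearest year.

r = ln(248/858) / 33 = -1.24118/33 ≈ -0.037611 per year
t = ln(251/858) / r = -1.22915/-0.037611 ≈ 32.68 years after 1982

year 2015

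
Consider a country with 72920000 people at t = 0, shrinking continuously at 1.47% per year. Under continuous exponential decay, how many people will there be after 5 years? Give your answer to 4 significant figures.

≈ 67,750,000 people

P(5) = 72920000 · e^(-0.0147·5) = 72920000 · e^(-0.0735)
= 72920000 · 0.92914 ≈ 67752607.75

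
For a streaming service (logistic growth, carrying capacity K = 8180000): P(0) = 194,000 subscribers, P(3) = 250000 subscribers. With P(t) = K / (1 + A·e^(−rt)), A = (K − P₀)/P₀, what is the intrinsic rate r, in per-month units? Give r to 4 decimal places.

r ≈ 0.0869 per month

A = (8180000 − 194000)/194000 = 41.16495
250000 = 8180000/(1 + 41.16495·e^(−r·3)) → e^(−3r) = (32.72 − 1)/41.16495 = 0.770558
r = −ln(0.770558)/3 = 0.26064/3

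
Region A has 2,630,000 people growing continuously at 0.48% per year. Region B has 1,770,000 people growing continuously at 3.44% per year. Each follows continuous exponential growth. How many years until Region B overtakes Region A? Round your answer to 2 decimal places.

t ≈ 13.38 years

2630000·e^(0.0048t) = 1770000·e^(0.0344t)
2630000/1770000 = e^((0.0344 − 0.0048)t) → ln(1.48588) = 0.0296·t
t = 0.396 / 0.0296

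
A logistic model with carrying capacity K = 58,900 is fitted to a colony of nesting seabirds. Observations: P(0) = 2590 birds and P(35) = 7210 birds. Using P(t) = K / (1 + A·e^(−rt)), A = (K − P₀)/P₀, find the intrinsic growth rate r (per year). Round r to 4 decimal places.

r ≈ 0.0317 per year

A = (58900 − 2590)/2590 = 21.74131
7210 = 58900/(1 + 21.74131·e^(−r·35)) → e^(−35r) = (8.16921 − 1)/21.74131 = 0.329751
r = −ln(0.329751)/35 = 1.10942/35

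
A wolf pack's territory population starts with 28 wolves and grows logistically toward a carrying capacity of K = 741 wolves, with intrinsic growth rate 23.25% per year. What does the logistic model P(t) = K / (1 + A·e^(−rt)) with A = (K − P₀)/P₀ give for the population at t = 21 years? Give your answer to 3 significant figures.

≈ 621 wolves

A = (741 − 28)/28 = 25.46429
P(21) = 741 / (1 + 25.46429·e^(−0.2325·21)) = 741 / (1 + 25.46429·0.007578)
= 741 / 1.19297 ≈ 621.14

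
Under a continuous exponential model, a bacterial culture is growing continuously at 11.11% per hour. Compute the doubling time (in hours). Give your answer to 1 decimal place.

doubling time ≈ 6.2 hours

doubling time = ln(2) / |r| = 0.69315 / 0.1111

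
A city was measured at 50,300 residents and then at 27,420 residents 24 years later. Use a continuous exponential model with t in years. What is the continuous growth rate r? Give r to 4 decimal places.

27420 = 50300 · e^(r·24)
e^(24r) = 27420/50300 = 0.54513
r = ln(0.54513) / 24 = -0.60673 / 24

r ≈ -0.0253 per year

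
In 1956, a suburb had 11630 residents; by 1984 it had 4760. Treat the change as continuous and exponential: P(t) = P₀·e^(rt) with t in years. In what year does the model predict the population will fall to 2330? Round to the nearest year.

r = ln(4760/11630) / 28 = -0.89334/28 ≈ -0.031905 per year
t = ln(2330/11630) / r = -1.60772/-0.031905 ≈ 50.39 years after 1956

year 2006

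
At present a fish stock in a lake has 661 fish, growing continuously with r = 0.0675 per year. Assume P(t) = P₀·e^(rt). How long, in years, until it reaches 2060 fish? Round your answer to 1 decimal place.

2060 = 661 · e^(0.0675·t)
t = ln(2060/661) / 0.0675 = ln(3.11649) / 0.0675 = 1.13671 / 0.0675

t ≈ 16.8 years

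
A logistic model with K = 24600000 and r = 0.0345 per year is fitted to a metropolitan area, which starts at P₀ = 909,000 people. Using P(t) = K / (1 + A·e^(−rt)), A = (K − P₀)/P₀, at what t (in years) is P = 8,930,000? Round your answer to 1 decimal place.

A = (24600000 − 909000)/909000 = 26.06271
8930000 = 24600000/(1 + 26.06271·e^(−0.0345t)) → 1 + 26.06271·e^(−0.0345t) = 2.75476
e^(−0.0345t) = 0.067328 → t = ln(14.85258)/0.0345 = 2.69817/0.0345

t ≈ 78.2 years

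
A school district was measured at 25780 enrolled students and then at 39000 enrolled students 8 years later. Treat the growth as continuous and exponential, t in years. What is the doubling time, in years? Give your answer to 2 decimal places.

doubling time ≈ 13.40 years

r = ln(39000/25780) / 8 = ln(1.5128) / 8 ≈ 0.051745 per year
doubling time = ln 2 / |r| = 0.69315 / 0.051745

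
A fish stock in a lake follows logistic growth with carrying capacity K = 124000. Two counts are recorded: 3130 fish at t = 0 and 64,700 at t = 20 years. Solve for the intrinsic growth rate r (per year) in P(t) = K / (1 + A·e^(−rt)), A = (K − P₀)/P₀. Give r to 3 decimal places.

A = (124000 − 3130)/3130 = 38.61661
64700 = 124000/(1 + 38.61661·e^(−r·20)) → e^(−20r) = (1.91654 − 1)/38.61661 = 0.023734
r = −ln(0.023734)/20 = 3.74083/20

r ≈ 0.187 per year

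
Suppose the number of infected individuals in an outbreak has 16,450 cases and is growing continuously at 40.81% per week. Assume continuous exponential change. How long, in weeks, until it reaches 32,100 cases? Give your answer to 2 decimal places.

t ≈ 1.64 weeks

32100 = 16450 · e^(0.4081·t)
t = ln(32100/16450) / 0.4081 = ln(1.95137) / 0.4081 = 0.66853 / 0.4081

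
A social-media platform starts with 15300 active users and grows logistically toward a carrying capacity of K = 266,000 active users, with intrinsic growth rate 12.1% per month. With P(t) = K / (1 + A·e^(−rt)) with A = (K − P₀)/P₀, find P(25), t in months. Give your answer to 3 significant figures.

A = (266000 − 15300)/15300 = 16.38562
P(25) = 266000 / (1 + 16.38562·e^(−0.121·25)) = 266000 / (1 + 16.38562·0.048558)
= 266000 / 1.79565 ≈ 148135.77

≈ 148,000 active users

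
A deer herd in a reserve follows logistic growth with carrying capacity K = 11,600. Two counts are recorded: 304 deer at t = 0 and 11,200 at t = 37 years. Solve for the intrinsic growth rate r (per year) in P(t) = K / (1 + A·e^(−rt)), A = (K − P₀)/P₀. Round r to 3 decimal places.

r ≈ 0.188 per year

A = (11600 − 304)/304 = 37.15789
11200 = 11600/(1 + 37.15789·e^(−r·37)) → e^(−37r) = (1.03571 − 1)/37.15789 = 0.000961
r = −ln(0.000961)/37 = 6.94738/37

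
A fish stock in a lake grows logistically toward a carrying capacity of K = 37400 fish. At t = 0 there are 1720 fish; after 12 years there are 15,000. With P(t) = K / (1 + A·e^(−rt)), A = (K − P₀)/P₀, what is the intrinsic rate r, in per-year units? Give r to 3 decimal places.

r ≈ 0.219 per year

A = (37400 − 1720)/1720 = 20.74419
15000 = 37400/(1 + 20.74419·e^(−r·12)) → e^(−12r) = (2.49333 − 1)/20.74419 = 0.071988
r = −ln(0.071988)/12 = 2.63126/12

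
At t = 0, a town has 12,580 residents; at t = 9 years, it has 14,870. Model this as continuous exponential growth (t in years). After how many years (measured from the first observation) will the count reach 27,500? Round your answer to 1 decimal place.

r = ln(14870/12580) / 9 ≈ 0.018582 per year
t = ln(27500/12580) / r = 0.78208 / 0.018582 ≈ 42.088

t ≈ 42.1 years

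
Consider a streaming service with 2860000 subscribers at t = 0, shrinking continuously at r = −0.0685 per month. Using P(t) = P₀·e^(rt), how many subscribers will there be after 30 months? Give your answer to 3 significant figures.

P(30) = 2860000 · e^(-0.0685·30) = 2860000 · e^(-2.055)
= 2860000 · 0.12809 ≈ 366345.51

≈ 366,000 subscribers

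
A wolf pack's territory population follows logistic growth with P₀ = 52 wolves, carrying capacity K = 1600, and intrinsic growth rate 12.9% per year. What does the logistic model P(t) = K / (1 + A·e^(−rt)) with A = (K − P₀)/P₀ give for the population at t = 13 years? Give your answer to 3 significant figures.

≈ 244 wolves

A = (1600 − 52)/52 = 29.76923
P(13) = 1600 / (1 + 29.76923·e^(−0.129·13)) = 1600 / (1 + 29.76923·0.186934)
= 1600 / 6.56488 ≈ 243.72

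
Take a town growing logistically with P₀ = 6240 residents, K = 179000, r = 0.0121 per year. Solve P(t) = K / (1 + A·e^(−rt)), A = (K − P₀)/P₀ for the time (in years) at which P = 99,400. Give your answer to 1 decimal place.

A = (179000 − 6240)/6240 = 27.6859
99400 = 179000/(1 + 27.6859·e^(−0.0121t)) → 1 + 27.6859·e^(−0.0121t) = 1.8008
e^(−0.0121t) = 0.028925 → t = ln(34.57259)/0.0121 = 3.54306/0.0121

t ≈ 292.8 years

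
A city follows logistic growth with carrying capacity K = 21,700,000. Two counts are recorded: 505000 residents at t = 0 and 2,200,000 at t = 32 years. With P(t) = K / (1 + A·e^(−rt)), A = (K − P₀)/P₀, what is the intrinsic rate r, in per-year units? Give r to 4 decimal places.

A = (21700000 − 505000)/505000 = 41.9703
2200000 = 21700000/(1 + 41.9703·e^(−r·32)) → e^(−32r) = (9.86364 − 1)/41.9703 = 0.211188
r = −ln(0.211188)/32 = 1.55501/32

r ≈ 0.0486 per year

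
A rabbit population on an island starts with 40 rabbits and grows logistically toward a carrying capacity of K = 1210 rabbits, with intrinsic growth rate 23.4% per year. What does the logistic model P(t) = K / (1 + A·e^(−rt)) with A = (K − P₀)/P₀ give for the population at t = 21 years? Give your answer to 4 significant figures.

A = (1210 − 40)/40 = 29.25
P(21) = 1210 / (1 + 29.25·e^(−0.234·21)) = 1210 / (1 + 29.25·0.007343)
= 1210 / 1.21478 ≈ 996.06

≈ 996.1 rabbits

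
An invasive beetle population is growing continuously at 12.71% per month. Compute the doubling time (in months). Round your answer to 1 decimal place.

doubling time ≈ 5.5 months

doubling time = ln(2) / |r| = 0.69315 / 0.1271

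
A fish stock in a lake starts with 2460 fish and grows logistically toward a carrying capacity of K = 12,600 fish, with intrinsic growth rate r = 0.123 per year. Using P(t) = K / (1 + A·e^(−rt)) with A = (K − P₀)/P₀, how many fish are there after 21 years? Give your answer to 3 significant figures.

A = (12600 − 2460)/2460 = 4.12195
P(21) = 12600 / (1 + 4.12195·e^(−0.123·21)) = 12600 / (1 + 4.12195·0.075547)
= 12600 / 1.3114 ≈ 9608.04

≈ 9,610 fish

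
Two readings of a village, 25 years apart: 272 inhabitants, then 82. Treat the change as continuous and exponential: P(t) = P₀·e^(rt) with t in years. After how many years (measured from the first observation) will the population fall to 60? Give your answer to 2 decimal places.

r = ln(82/272) / 25 ≈ -0.047963 per year
t = ln(60/272) / r = -1.51146 / -0.047963 ≈ 31.513

t ≈ 31.51 years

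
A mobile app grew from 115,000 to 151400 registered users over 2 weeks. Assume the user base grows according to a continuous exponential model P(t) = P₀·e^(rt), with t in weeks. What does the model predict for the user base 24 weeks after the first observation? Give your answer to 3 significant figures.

r = ln(151400/115000) / 2 ≈ 0.137497 per week
P(24) = 115000 · e^(0.137497·24) = 115000 · 27.11043 ≈ 3117699.53

≈ 3,120,000 registered users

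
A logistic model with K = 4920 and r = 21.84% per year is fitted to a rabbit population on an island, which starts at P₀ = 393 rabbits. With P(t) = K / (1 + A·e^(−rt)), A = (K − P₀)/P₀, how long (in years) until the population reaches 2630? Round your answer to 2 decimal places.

A = (4920 − 393)/393 = 11.51908
2630 = 4920/(1 + 11.51908·e^(−0.2184t)) → 1 + 11.51908·e^(−0.2184t) = 1.87072
e^(−0.2184t) = 0.07559 → t = ln(13.22934)/0.2184 = 2.58244/0.2184

t ≈ 11.82 years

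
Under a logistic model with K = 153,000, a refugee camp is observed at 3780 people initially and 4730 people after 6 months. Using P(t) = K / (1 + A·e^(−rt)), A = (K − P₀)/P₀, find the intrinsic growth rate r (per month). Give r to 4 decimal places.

A = (153000 − 3780)/3780 = 39.47619
4730 = 153000/(1 + 39.47619·e^(−r·6)) → e^(−6r) = (32.34672 − 1)/39.47619 = 0.794067
r = −ln(0.794067)/6 = 0.23059/6

r ≈ 0.0384 per month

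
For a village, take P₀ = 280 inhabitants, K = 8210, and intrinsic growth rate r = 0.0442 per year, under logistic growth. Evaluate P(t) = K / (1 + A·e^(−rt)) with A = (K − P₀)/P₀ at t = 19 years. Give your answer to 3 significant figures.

A = (8210 − 280)/280 = 28.32143
P(19) = 8210 / (1 + 28.32143·e^(−0.0442·19)) = 8210 / (1 + 28.32143·0.431797)
= 8210 / 13.2291 ≈ 620.6

≈ 621 inhabitants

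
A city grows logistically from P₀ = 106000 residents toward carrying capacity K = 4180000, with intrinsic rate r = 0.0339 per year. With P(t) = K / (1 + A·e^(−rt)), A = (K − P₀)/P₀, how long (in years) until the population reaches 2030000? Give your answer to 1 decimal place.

A = (4180000 − 106000)/106000 = 38.43396
2030000 = 4180000/(1 + 38.43396·e^(−0.0339t)) → 1 + 38.43396·e^(−0.0339t) = 2.05911
e^(−0.0339t) = 0.027557 → t = ln(36.28881)/0.0339 = 3.59151/0.0339

t ≈ 105.9 years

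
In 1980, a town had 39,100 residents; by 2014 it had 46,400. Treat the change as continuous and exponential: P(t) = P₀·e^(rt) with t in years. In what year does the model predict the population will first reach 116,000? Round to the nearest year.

r = ln(46400/39100) / 34 = 0.17118/34 ≈ 0.005035 per year
t = ln(116000/39100) / r = 1.08747/0.005035 ≈ 216 years after 1980

year 2196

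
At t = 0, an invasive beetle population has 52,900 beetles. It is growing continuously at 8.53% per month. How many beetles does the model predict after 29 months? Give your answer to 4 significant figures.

≈ 627,700 beetles

P(29) = 52900 · e^(0.0853·29) = 52900 · e^(2.4737)
= 52900 · 11.86627 ≈ 627725.73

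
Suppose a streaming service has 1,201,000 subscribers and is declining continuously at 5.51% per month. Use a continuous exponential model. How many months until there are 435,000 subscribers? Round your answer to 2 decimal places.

t ≈ 18.43 months

435000 = 1201000 · e^(-0.0551·t)
t = ln(435000/1201000) / -0.0551 = ln(0.3622) / -0.0551 = -1.01556 / -0.0551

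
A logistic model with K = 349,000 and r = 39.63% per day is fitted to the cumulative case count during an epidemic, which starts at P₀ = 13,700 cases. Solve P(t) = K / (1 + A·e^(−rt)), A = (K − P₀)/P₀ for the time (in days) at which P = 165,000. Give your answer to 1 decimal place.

A = (349000 − 13700)/13700 = 24.47445
165000 = 349000/(1 + 24.47445·e^(−0.3963t)) → 1 + 24.47445·e^(−0.3963t) = 2.11515
e^(−0.3963t) = 0.045564 → t = ln(21.9472)/0.3963 = 3.08864/0.3963

t ≈ 7.8 days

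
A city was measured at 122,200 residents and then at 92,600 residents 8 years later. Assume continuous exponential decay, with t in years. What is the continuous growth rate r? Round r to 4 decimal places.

r ≈ -0.0347 per year

92600 = 122200 · e^(r·8)
e^(8r) = 92600/122200 = 0.75777
r = ln(0.75777) / 8 = -0.27737 / 8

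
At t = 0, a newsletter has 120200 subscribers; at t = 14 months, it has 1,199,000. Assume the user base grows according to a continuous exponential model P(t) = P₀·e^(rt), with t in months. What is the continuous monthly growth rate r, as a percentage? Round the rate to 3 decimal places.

1199000 = 120200 · e^(r·14)
e^(14r) = 1199000/120200 = 9.97504
r = ln(9.97504) / 14 = 2.30009 / 14

r ≈ 16.429% per month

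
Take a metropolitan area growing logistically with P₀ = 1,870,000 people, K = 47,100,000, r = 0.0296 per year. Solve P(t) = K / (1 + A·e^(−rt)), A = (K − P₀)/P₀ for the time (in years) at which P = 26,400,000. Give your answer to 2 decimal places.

A = (47100000 − 1870000)/1870000 = 24.18717
26400000 = 47100000/(1 + 24.18717·e^(−0.0296t)) → 1 + 24.18717·e^(−0.0296t) = 1.78409
e^(−0.0296t) = 0.032418 → t = ln(30.8474)/0.0296 = 3.42905/0.0296

t ≈ 115.85 years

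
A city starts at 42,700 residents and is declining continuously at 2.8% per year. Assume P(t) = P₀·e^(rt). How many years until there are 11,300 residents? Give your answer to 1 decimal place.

t ≈ 47.5 years

11300 = 42700 · e^(-0.028·t)
t = ln(11300/42700) / -0.028 = ln(0.26464) / -0.028 = -1.3294 / -0.028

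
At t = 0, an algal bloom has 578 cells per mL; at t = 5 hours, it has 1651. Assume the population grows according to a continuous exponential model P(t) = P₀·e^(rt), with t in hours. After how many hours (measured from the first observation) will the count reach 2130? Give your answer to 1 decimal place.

r = ln(1651/578) / 5 ≈ 0.209913 per hour
t = ln(2130/578) / r = 1.3043 / 0.209913 ≈ 6.214

t ≈ 6.2 hours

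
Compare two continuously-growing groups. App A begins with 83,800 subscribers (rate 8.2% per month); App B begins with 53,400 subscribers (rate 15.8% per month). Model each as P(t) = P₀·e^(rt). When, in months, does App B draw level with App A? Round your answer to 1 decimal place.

t ≈ 5.9 months

83800·e^(0.082t) = 53400·e^(0.158t)
83800/53400 = e^((0.158 − 0.082)t) → ln(1.56929) = 0.076·t
t = 0.45062 / 0.076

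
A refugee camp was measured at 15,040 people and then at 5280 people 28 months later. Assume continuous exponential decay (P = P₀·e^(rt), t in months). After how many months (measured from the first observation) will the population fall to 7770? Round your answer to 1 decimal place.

t ≈ 17.7 months

r = ln(5280/15040) / 28 ≈ -0.037385 per month
t = ln(7770/15040) / r = -0.66044 / -0.037385 ≈ 17.666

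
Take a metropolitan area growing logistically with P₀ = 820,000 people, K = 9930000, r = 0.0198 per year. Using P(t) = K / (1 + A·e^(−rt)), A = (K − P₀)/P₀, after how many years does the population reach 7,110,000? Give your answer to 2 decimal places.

t ≈ 168.31 years

A = (9930000 − 820000)/820000 = 11.10976
7110000 = 9930000/(1 + 11.10976·e^(−0.0198t)) → 1 + 11.10976·e^(−0.0198t) = 1.39662
e^(−0.0198t) = 0.035701 → t = ln(28.01077)/0.0198 = 3.33259/0.0198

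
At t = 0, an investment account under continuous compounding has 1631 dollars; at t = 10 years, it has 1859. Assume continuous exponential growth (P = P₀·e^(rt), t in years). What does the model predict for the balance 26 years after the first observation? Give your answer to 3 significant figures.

r = ln(1859/1631) / 10 ≈ 0.013085 per year
P(26) = 1631 · e^(0.013085·26) = 1631 · 1.40523 ≈ 2291.92

≈ 2,290 dollars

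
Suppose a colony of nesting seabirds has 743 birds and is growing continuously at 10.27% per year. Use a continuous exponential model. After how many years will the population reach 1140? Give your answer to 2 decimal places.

1140 = 743 · e^(0.1027·t)
t = ln(1140/743) / 0.1027 = ln(1.53432) / 0.1027 = 0.42809 / 0.1027

t ≈ 4.17 years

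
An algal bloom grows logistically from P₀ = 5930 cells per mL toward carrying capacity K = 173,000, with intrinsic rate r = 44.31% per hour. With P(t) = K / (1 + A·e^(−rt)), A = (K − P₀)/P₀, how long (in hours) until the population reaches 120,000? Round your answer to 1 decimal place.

t ≈ 9.4 hours

A = (173000 − 5930)/5930 = 28.17369
120000 = 173000/(1 + 28.17369·e^(−0.4431t)) → 1 + 28.17369·e^(−0.4431t) = 1.44167
e^(−0.4431t) = 0.015677 → t = ln(63.78949)/0.4431 = 4.15559/0.4431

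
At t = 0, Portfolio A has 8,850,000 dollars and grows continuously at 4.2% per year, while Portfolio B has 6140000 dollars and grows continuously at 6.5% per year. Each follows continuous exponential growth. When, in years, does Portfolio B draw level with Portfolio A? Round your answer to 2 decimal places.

t ≈ 15.90 years

8850000·e^(0.042t) = 6140000·e^(0.065t)
8850000/6140000 = e^((0.065 − 0.042)t) → ln(1.44137) = 0.023·t
t = 0.36559 / 0.023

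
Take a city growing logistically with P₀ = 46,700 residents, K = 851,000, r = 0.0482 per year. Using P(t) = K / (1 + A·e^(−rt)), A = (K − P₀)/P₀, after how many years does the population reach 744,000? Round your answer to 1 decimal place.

t ≈ 99.3 years

A = (851000 − 46700)/46700 = 17.2227
744000 = 851000/(1 + 17.2227·e^(−0.0482t)) → 1 + 17.2227·e^(−0.0482t) = 1.14382
e^(−0.0482t) = 0.00835 → t = ln(119.75409)/0.0482 = 4.78544/0.0482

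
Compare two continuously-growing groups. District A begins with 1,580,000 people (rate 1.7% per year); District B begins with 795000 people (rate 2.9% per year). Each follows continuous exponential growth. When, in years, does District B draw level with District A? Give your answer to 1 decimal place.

1580000·e^(0.017t) = 795000·e^(0.029t)
1580000/795000 = e^((0.029 − 0.017)t) → ln(1.98742) = 0.012·t
t = 0.68684 / 0.012

t ≈ 57.2 years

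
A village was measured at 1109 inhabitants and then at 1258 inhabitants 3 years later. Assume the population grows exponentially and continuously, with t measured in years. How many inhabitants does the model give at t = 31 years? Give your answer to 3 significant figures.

r = ln(1258/1109) / 3 ≈ 0.042021 per year
P(31) = 1109 · e^(0.042021·31) = 1109 · 3.67909 ≈ 4080.11

≈ 4,080 inhabitants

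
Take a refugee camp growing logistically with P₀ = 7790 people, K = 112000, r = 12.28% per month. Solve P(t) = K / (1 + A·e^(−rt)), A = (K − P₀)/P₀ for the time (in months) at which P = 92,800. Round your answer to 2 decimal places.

t ≈ 33.95 months

A = (112000 − 7790)/7790 = 13.37741
92800 = 112000/(1 + 13.37741·e^(−0.1228t)) → 1 + 13.37741·e^(−0.1228t) = 1.2069
e^(−0.1228t) = 0.015466 → t = ln(64.65747)/0.1228 = 4.1691/0.1228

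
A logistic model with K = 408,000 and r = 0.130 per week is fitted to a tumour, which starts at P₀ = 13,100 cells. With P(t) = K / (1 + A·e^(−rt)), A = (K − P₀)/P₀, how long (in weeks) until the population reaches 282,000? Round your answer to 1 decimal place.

A = (408000 − 13100)/13100 = 30.14504
282000 = 408000/(1 + 30.14504·e^(−0.13t)) → 1 + 30.14504·e^(−0.13t) = 1.44681
e^(−0.13t) = 0.014822 → t = ln(67.46747)/0.13 = 4.21165/0.13

t ≈ 32.4 weeks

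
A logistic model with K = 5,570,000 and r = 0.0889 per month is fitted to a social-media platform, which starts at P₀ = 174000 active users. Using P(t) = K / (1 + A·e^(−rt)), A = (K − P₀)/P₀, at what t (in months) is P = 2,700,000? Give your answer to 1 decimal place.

t ≈ 37.9 months

A = (5570000 − 174000)/174000 = 31.01149
2700000 = 5570000/(1 + 31.01149·e^(−0.0889t)) → 1 + 31.01149·e^(−0.0889t) = 2.06296
e^(−0.0889t) = 0.034276 → t = ln(29.17458)/0.0889 = 3.3733/0.0889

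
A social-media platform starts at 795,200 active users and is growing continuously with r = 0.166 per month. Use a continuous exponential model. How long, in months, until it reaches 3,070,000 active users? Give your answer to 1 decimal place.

3070000 = 795200 · e^(0.166·t)
t = ln(3070000/795200) / 0.166 = ln(3.86066) / 0.166 = 1.35084 / 0.166

t ≈ 8.1 months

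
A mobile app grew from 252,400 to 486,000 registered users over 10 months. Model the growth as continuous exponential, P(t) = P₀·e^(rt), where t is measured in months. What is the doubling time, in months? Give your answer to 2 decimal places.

r = ln(486000/252400) / 10 = ln(1.92552) / 10 ≈ 0.065519 per month
doubling time = ln 2 / |r| = 0.69315 / 0.065519

doubling time ≈ 10.58 months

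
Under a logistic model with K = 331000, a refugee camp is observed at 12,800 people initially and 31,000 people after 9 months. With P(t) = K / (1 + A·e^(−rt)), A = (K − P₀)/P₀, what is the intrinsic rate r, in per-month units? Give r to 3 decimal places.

A = (331000 − 12800)/12800 = 24.85938
31000 = 331000/(1 + 24.85938·e^(−r·9)) → e^(−9r) = (10.67742 − 1)/24.85938 = 0.389287
r = −ln(0.389287)/9 = 0.94344/9

r ≈ 0.105 per month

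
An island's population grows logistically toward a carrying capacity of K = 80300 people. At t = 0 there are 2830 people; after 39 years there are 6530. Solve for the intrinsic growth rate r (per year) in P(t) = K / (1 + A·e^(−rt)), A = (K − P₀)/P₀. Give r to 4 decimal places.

A = (80300 − 2830)/2830 = 27.37456
6530 = 80300/(1 + 27.37456·e^(−r·39)) → e^(−39r) = (12.29709 − 1)/27.37456 = 0.412686
r = −ln(0.412686)/39 = 0.88507/39

r ≈ 0.0227 per year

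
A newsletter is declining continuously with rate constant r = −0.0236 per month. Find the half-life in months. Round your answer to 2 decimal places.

half-life ≈ 29.37 months

half-life = ln(2) / |r| = 0.69315 / 0.0236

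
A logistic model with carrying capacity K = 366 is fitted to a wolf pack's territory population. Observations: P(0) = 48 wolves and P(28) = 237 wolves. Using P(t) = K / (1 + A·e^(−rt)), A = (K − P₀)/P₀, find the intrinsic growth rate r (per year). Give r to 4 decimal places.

r ≈ 0.0893 per year

A = (366 − 48)/48 = 6.625
237 = 366/(1 + 6.625·e^(−r·28)) → e^(−28r) = (1.5443 − 1)/6.625 = 0.082159
r = −ln(0.082159)/28 = 2.4991/28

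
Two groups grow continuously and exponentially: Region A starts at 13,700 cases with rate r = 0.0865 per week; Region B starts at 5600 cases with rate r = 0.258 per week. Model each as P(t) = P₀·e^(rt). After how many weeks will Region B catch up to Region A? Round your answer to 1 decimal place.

t ≈ 5.2 weeks

13700·e^(0.0865t) = 5600·e^(0.258t)
13700/5600 = e^((0.258 − 0.0865)t) → ln(2.44643) = 0.1715·t
t = 0.89463 / 0.1715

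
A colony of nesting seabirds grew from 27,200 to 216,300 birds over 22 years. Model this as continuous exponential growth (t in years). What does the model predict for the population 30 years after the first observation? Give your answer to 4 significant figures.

r = ln(216300/27200) / 22 ≈ 0.094248 per year
P(30) = 27200 · e^(0.094248·30) = 27200 · 16.90198 ≈ 459733.93

≈ 459,700 birds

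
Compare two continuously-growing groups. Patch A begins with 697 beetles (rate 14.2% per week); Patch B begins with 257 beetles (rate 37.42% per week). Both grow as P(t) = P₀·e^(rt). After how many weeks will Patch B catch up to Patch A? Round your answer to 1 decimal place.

697·e^(0.142t) = 257·e^(0.3742t)
697/257 = e^((0.3742 − 0.142)t) → ln(2.71206) = 0.2322·t
t = 0.99771 / 0.2322

t ≈ 4.3 weeks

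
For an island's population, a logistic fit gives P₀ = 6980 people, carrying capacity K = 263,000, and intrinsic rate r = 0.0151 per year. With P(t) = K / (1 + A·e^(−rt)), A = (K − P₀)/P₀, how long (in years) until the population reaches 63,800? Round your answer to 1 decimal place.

t ≈ 163.2 years

A = (263000 − 6980)/6980 = 36.67908
63800 = 263000/(1 + 36.67908·e^(−0.0151t)) → 1 + 36.67908·e^(−0.0151t) = 4.12226
e^(−0.0151t) = 0.085124 → t = ln(11.74762)/0.0151 = 2.46365/0.0151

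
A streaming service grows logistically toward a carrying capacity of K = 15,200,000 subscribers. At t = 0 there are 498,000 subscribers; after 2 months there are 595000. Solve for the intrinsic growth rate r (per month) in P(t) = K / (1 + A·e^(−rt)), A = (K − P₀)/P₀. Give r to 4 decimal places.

A = (15200000 − 498000)/498000 = 29.52209
595000 = 15200000/(1 + 29.52209·e^(−r·2)) → e^(−2r) = (25.54622 − 1)/29.52209 = 0.831453
r = −ln(0.831453)/2 = 0.18458/2

r ≈ 0.0923 per month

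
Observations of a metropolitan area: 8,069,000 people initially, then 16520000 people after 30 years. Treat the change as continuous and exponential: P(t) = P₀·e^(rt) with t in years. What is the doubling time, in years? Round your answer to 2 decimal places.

doubling time ≈ 29.02 years

r = ln(16520000/8069000) / 30 = ln(2.04734) / 30 ≈ 0.023885 per year
doubling time = ln 2 / |r| = 0.69315 / 0.023885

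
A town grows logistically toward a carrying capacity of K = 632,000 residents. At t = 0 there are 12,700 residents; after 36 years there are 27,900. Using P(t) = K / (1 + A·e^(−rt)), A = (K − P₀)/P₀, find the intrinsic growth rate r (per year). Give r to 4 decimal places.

r ≈ 0.0226 per year

A = (632000 − 12700)/12700 = 48.76378
27900 = 632000/(1 + 48.76378·e^(−r·36)) → e^(−36r) = (22.65233 − 1)/48.76378 = 0.444025
r = −ln(0.444025)/36 = 0.81187/36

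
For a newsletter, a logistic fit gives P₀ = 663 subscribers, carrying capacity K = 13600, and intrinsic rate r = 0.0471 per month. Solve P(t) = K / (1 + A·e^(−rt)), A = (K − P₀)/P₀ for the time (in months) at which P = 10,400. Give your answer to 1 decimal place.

A = (13600 − 663)/663 = 19.51282
10400 = 13600/(1 + 19.51282·e^(−0.0471t)) → 1 + 19.51282·e^(−0.0471t) = 1.30769
e^(−0.0471t) = 0.015769 → t = ln(63.41667)/0.0471 = 4.14973/0.0471

t ≈ 88.1 months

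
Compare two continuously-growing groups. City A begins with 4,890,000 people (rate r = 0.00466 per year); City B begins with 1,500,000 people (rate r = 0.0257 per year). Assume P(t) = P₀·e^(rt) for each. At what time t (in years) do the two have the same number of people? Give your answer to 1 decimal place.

t ≈ 56.2 years

4890000·e^(0.00466t) = 1500000·e^(0.0257t)
4890000/1500000 = e^((0.0257 − 0.00466)t) → ln(3.26) = 0.02104·t
t = 1.18173 / 0.02104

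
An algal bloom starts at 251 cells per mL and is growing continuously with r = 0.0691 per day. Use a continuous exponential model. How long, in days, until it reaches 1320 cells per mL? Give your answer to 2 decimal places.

1320 = 251 · e^(0.0691·t)
t = ln(1320/251) / 0.0691 = ln(5.25896) / 0.0691 = 1.65993 / 0.0691

t ≈ 24.02 days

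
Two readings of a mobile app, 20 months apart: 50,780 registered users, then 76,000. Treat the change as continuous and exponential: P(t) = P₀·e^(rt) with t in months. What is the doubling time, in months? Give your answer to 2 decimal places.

r = ln(76000/50780) / 20 = ln(1.49665) / 20 ≈ 0.020162 per month
doubling time = ln 2 / |r| = 0.69315 / 0.020162

doubling time ≈ 34.38 months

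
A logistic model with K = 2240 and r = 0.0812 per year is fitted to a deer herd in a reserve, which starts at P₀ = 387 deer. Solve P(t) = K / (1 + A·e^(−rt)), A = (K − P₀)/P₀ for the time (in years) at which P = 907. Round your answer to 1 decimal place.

t ≈ 14.5 years

A = (2240 − 387)/387 = 4.78811
907 = 2240/(1 + 4.78811·e^(−0.0812t)) → 1 + 4.78811·e^(−0.0812t) = 2.46968
e^(−0.0812t) = 0.306943 → t = ln(3.25793)/0.0812 = 1.18109/0.0812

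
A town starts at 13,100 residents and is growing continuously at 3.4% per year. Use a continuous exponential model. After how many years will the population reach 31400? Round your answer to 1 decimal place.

t ≈ 25.7 years

31400 = 13100 · e^(0.034·t)
t = ln(31400/13100) / 0.034 = ln(2.39695) / 0.034 = 0.8742 / 0.034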